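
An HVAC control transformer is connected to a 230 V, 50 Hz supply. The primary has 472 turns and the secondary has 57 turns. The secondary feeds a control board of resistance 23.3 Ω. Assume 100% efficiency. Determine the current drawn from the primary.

V_s = V_p × N_s/N_p = 230 × 57/472 = 27.775 V.
I_s = V_s/R = 27.775/23.3 = 1.1921 A.
For an ideal transformer I_p N_p = I_s N_s, so I_p = 1.1921 × 57/472 = 0.144 A.

I_p ≈ 0.144 A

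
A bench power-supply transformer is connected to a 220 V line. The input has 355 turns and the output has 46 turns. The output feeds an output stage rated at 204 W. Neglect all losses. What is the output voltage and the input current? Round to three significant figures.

V_out ≈ 28.5 V, I_in ≈ 0.927 A

V_out = V_in × N_out/N_in = 220 × 46/355 = 28.507 V.
I_out = P/V_out = 204/28.507 = 7.1561 A.
I_in = I_out × N_out/N_in = 7.1561 × 46/355 = 0.927 A.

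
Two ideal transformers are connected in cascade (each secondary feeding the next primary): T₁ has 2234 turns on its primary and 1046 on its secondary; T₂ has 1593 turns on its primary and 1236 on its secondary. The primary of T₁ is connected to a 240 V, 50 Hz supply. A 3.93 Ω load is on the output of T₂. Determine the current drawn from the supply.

Secondary of T₁: V = 240.00 × 1046/2234 = 112.37 V.
Secondary of T₂: V = 112.37 × 1236/1593 = 87.189 V.
I_load = 87.189/3.93 = 22.186 A, so P_out = 87.189 × 22.186 = 1934.3 W.
All ideal ⇒ P_in = P_out, so I_supply = 1934.3/240 = 8.06 A.

I_supply ≈ 8.06 A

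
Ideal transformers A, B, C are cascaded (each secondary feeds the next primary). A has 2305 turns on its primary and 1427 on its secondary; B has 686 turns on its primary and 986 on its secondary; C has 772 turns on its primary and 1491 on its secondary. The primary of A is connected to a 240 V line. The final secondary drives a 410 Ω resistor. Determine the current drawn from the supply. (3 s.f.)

I_supply ≈ 1.73 A

After A: V = 240.00 × 1427/2305 = 148.58 V.
After B: V = 148.58 × 986/686 = 213.56 V.
After C: V = 213.56 × 1491/772 = 412.46 V.
I_load = 412.46/410 = 1.0060 A, so P_out = 412.46 × 1.0060 = 414.93 W.
All ideal ⇒ P_in = P_out, so I_supply = 414.93/240 = 1.73 A.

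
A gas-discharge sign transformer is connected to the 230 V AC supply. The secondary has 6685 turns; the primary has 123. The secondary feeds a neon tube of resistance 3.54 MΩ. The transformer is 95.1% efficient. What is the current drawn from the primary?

V_s = 230 × 6685/123 = 12500 V.
I_s = V_s/R = 12500/(3.54×10^6) = 0.0035312 A.
P_out = V_s I_s = 12500 × 0.0035312 = 44.141 W.
P_in = P_out/η = 44.141/0.951 = 46.416 W.
I_p = P_in/V_p = 46.416/230 = 0.202 A.

I_p ≈ 0.202 A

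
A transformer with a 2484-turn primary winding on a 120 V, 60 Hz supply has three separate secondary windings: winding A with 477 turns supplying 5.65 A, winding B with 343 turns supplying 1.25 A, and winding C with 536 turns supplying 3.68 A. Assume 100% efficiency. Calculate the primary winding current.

I_p ≈ 2.05 A

V_A = 120 × 477/2484 = 23.043 V; V_B = 120 × 343/2484 = 16.570 V; V_C = 120 × 536/2484 = 25.894 V.
P_out = V_A I_A + V_B I_B + V_C I_C = 23.043×5.65 + 16.570×1.25 + 25.894×3.68 = 130.20 + 20.713 + 95.289 = 246.20 W.
Ideal ⇒ P_in = P_out, so I_p = P_out/V_p = 246.20/120 = 2.05 A.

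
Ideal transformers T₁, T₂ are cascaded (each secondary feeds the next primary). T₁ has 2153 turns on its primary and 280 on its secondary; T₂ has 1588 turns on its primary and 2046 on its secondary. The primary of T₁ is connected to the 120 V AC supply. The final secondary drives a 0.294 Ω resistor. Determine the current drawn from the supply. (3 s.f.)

Secondary of T₁: V = 120.00 × 280/2153 = 15.606 V.
Secondary of T₂: V = 15.606 × 2046/1588 = 20.107 V.
I_load = 20.107/0.294 = 68.392 A, so P_out = 20.107 × 68.392 = 1375.2 W.
All ideal ⇒ P_in = P_out, so I_supply = 1375.2/120 = 11.5 A.

I_supply ≈ 11.5 A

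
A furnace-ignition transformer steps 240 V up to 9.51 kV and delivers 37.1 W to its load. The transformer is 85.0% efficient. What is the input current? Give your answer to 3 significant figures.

P_in = P_out/η = 37.1/0.850 = 43.647 W.
I_in = P_in/V_in = 43.647/240 = 0.182 A.

I_in ≈ 0.182 A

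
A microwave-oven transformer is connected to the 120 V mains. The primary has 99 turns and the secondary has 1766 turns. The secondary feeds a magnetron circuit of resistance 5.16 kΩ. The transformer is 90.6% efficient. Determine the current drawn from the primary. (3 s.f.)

I_p ≈ 8.17 A

V_s = 120 × 1766/99 = 2140.6 V.
I_s = V_s/R = 2140.6/5160 = 0.41485 A.
P_out = V_s I_s = 2140.6 × 0.41485 = 888.02 W.
P_in = P_out/η = 888.02/0.906 = 980.16 W.
I_p = P_in/V_p = 980.16/120 = 8.17 A.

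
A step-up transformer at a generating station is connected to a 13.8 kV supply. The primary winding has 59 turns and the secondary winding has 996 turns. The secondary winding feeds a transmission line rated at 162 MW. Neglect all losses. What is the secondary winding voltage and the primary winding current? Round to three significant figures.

V_s = V_p × N_s/N_p = 13800 × 996/59 = 232960 V.
I_s = P/V_s = 1.62×10^8/232960 = 695.39 A.
I_p = I_s × N_s/N_p = 695.39 × 996/59 = 11700 A.

V_s ≈ 233000 V, I_p ≈ 11700 A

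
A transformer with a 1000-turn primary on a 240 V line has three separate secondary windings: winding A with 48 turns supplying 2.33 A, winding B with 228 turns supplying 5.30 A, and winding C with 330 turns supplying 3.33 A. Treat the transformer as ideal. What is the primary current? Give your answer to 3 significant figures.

V_A = 240 × 48/1000 = 11.520 V; V_B = 240 × 228/1000 = 54.720 V; V_C = 240 × 330/1000 = 79.200 V.
P_out = V_A I_A + V_B I_B + V_C I_C = 11.520×2.33 + 54.720×5.30 + 79.200×3.33 = 26.842 + 290.02 + 263.74 = 580.59 W.
Ideal ⇒ P_in = P_out, so I_p = P_out/V_p = 580.59/240 = 2.42 A.

I_p ≈ 2.42 A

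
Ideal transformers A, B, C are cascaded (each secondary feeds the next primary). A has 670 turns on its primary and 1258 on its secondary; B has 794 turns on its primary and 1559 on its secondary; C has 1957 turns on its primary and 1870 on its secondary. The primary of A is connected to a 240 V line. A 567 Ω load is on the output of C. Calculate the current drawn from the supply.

I_supply ≈ 5.25 A

Secondary of A: V = 240.00 × 1258/670 = 450.63 V.
Secondary of B: V = 450.63 × 1559/794 = 884.80 V.
Secondary of C: V = 884.80 × 1870/1957 = 845.46 V.
I_load = 845.46/567 = 1.4911 A, so P_out = 845.46 × 1.4911 = 1260.7 W.
All ideal ⇒ P_in = P_out, so I_supply = 1260.7/240 = 5.25 A.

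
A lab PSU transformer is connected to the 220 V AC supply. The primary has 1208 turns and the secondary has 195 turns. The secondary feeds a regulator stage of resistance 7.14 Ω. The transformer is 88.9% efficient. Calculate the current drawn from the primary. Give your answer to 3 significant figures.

V_s = 220 × 195/1208 = 35.513 V.
I_s = V_s/R = 35.513/7.14 = 4.9738 A.
P_out = V_s I_s = 35.513 × 4.9738 = 176.64 W.
P_in = P_out/η = 176.64/0.889 = 198.69 W.
I_p = P_in/V_p = 198.69/220 = 0.903 A.

I_p ≈ 0.903 A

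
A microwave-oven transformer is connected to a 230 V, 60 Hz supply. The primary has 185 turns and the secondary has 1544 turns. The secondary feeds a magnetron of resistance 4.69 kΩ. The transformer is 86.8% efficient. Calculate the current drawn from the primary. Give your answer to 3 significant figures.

V_s = 230 × 1544/185 = 1919.6 V.
I_s = V_s/R = 1919.6/4690 = 0.40929 A.
P_out = V_s I_s = 1919.6 × 0.40929 = 785.66 W.
P_in = P_out/η = 785.66/0.868 = 905.14 W.
I_p = P_in/V_p = 905.14/230 = 3.94 A.

I_p ≈ 3.94 A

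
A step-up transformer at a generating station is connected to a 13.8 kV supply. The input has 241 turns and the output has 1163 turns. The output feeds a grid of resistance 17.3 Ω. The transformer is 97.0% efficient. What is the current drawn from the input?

V_out = 13800 × 1163/241 = 66595 V.
I_out = V_out/R = 66595/17.3 = 3849.4 A.
P_out = V_out I_out = 66595 × 3849.4 = 2.5635×10^8 W.
P_in = P_out/η = 2.5635×10^8/0.970 = 2.6428×10^8 W.
I_in = P_in/V_in = 2.6428×10^8/13800 = 19200 A.

I_in ≈ 19200 A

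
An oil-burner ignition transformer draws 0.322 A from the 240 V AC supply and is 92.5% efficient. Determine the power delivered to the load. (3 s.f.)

P_in = V_p I_p = 240 × 0.322 = 77.280 W.
P_out = η P_in = 0.925 × 77.280 = 71.5 W.

P_out ≈ 71.5 W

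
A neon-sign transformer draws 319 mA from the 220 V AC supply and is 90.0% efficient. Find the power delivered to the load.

P_out ≈ 63.2 W

P_in = V_in I_in = 220 × 0.319 = 70.180 W.
P_out = η P_in = 0.900 × 70.180 = 63.2 W.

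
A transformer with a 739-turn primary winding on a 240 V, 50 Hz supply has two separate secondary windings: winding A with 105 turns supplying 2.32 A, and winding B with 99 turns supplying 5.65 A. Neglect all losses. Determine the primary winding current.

V_A = 240 × 105/739 = 34.100 V; V_B = 240 × 99/739 = 32.152 V.
P_out = V_A I_A + V_B I_B = 34.100×2.32 + 32.152×5.65 = 79.112 + 181.66 = 260.77 W.
Ideal ⇒ P_in = P_out, so I_p = P_out/V_p = 260.77/240 = 1.09 A.

I_p ≈ 1.09 A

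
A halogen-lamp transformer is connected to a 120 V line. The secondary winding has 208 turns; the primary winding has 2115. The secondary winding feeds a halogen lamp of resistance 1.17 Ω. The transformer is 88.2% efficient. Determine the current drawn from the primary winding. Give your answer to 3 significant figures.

I_p ≈ 1.12 A

V_s = 120 × 208/2115 = 11.801 V.
I_s = V_s/R = 11.801/1.17 = 10.087 A.
P_out = V_s I_s = 11.801 × 10.087 = 119.04 W.
P_in = P_out/η = 119.04/0.882 = 134.96 W.
I_p = P_in/V_p = 134.96/120 = 1.12 A.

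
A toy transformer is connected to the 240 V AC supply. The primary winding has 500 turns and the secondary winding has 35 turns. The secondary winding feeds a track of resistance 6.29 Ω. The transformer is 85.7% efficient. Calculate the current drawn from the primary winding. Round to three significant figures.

I_p ≈ 0.218 A

V_s = 240 × 35/500 = 16.800 V.
I_s = V_s/R = 16.800/6.29 = 2.6709 A.
P_out = V_s I_s = 16.800 × 2.6709 = 44.871 W.
P_in = P_out/η = 44.871/0.857 = 52.358 W.
I_p = P_in/V_p = 52.358/240 = 0.218 A.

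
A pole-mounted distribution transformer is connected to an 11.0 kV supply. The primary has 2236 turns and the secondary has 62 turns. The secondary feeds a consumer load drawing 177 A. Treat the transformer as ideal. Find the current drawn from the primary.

I_p ≈ 4.91 A

For an ideal transformer I_p N_p = I_s N_s, so I_p = 177 × 62/2236 = 4.91 A.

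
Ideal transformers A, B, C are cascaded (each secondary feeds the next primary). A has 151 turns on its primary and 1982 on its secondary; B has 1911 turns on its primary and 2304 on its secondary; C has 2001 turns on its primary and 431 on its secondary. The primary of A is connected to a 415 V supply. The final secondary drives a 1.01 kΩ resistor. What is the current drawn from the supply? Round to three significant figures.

Secondary of A: V = 415.00 × 1982/151 = 5447.2 V.
Secondary of B: V = 5447.2 × 2304/1911 = 6567.4 V.
Secondary of C: V = 6567.4 × 431/2001 = 1414.6 V.
I_load = 1414.6/1010 = 1.4006 A, so P_out = 1414.6 × 1.4006 = 1981.2 W.
All ideal ⇒ P_in = P_out, so I_supply = 1981.2/415 = 4.77 A.

I_supply ≈ 4.77 A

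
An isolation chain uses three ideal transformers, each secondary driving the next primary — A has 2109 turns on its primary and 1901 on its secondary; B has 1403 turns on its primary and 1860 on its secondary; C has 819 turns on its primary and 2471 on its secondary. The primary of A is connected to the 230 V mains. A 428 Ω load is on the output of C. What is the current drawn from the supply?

I_supply ≈ 6.99 A

After A: V = 230.00 × 1901/2109 = 207.32 V.
After B: V = 207.32 × 1860/1403 = 274.85 V.
After C: V = 274.85 × 2471/819 = 829.23 V.
I_load = 829.23/428 = 1.9375 A, so P_out = 829.23 × 1.9375 = 1606.6 W.
All ideal ⇒ P_in = P_out, so I_supply = 1606.6/230 = 6.99 A.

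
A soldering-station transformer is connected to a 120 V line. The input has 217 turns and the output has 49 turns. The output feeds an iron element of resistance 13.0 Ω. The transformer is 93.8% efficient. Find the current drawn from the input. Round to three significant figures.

V_out = 120 × 49/217 = 27.097 V.
I_out = V_out/R = 27.097/13.0 = 2.0844 A.
P_out = V_out I_out = 27.097 × 2.0844 = 56.480 W.
P_in = P_out/η = 56.480/0.938 = 60.213 W.
I_in = P_in/V_in = 60.213/120 = 0.502 A.

I_in ≈ 0.502 A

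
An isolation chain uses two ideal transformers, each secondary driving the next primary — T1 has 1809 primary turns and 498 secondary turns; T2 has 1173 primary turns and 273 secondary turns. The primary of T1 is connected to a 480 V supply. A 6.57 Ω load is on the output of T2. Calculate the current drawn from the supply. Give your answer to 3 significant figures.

Secondary of T1: V = 480.00 × 498/1809 = 132.14 V.
Secondary of T2: V = 132.14 × 273/1173 = 30.754 V.
I_load = 30.754/6.57 = 4.6809 A, so P_out = 30.754 × 4.6809 = 143.96 W.
All ideal ⇒ P_in = P_out, so I_supply = 143.96/480 = 0.300 A.

I_supply ≈ 0.300 A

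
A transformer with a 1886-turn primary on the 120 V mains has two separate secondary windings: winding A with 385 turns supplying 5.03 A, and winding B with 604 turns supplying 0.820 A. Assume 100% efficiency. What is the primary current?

V_A = 120 × 385/1886 = 24.496 V; V_B = 120 × 604/1886 = 38.431 V.
P_out = V_A I_A + V_B I_B = 24.496×5.03 + 38.431×0.820 = 123.22 + 31.513 = 154.73 W.
Ideal ⇒ P_in = P_out, so I_p = P_out/V_p = 154.73/120 = 1.29 A.

I_p ≈ 1.29 A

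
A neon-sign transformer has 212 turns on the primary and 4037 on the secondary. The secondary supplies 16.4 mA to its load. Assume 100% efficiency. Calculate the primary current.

For an ideal transformer I_p/I_s = N_s/N_p, so I_p = 0.0164 × 4037/212 = 0.312 A.

I_p ≈ 0.312 A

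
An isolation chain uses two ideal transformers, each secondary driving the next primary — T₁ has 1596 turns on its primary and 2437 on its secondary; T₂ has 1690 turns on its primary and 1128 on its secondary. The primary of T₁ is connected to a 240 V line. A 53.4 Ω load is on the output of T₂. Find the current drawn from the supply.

I_supply ≈ 4.67 A

After T₁: V = 240.00 × 2437/1596 = 366.47 V.
After T₂: V = 366.47 × 1128/1690 = 244.60 V.
I_load = 244.60/53.4 = 4.5805 A, so P_out = 244.60 × 4.5805 = 1120.4 W.
All ideal ⇒ P_in = P_out, so I_supply = 1120.4/240 = 4.67 A.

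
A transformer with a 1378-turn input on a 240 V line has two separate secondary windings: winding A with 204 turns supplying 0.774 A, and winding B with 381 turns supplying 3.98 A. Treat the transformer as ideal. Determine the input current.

V_A = 240 × 204/1378 = 35.530 V; V_B = 240 × 381/1378 = 66.357 V.
P_out = V_A I_A + V_B I_B = 35.530×0.774 + 66.357×3.98 = 27.500 + 264.10 = 291.60 W.
Ideal ⇒ P_in = P_out, so I_in = P_out/V_in = 291.60/240 = 1.22 A.

I_in ≈ 1.22 A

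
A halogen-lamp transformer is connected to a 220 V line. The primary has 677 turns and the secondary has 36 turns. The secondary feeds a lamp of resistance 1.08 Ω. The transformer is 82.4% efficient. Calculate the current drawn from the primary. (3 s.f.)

I_p ≈ 0.699 A

V_s = 220 × 36/677 = 11.699 V.
I_s = V_s/R = 11.699/1.08 = 10.832 A.
P_out = V_s I_s = 11.699 × 10.832 = 126.72 W.
P_in = P_out/η = 126.72/0.824 = 153.79 W.
I_p = P_in/V_p = 153.79/220 = 0.699 A.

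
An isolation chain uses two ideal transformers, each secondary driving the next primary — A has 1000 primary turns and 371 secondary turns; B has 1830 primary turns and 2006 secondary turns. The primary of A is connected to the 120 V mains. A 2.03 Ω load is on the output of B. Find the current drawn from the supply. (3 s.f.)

Secondary of A: V = 120.00 × 371/1000 = 44.520 V.
Secondary of B: V = 44.520 × 2006/1830 = 48.802 V.
I_load = 48.802/2.03 = 24.040 A, so P_out = 48.802 × 24.040 = 1173.2 W.
All ideal ⇒ P_in = P_out, so I_supply = 1173.2/120 = 9.78 A.

I_supply ≈ 9.78 A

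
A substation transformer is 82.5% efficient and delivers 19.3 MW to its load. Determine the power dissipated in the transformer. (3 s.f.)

P_in = P_out/η = 1.93×10^7/0.825 = 2.33939×10^7 W.
P_loss = P_in − P_out = 2.33939×10^7 − 1.93×10^7 = 4.09×10^6 W.

P_loss ≈ 4.09×10^6 W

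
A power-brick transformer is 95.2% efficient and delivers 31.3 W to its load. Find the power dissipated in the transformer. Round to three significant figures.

P_in = P_out/η = 31.3/0.952 = 32.8782 W.
P_loss = P_in − P_out = 32.8782 − 31.3 = 1.58 W.

P_loss ≈ 1.58 W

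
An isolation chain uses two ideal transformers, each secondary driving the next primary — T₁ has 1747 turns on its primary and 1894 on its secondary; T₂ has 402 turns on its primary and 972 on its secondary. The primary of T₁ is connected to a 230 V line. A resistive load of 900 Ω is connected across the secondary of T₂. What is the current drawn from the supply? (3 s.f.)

After T₁: V = 230.00 × 1894/1747 = 249.35 V.
After T₂: V = 249.35 × 972/402 = 602.91 V.
I_load = 602.91/900 = 0.66990 A, so P_out = 602.91 × 0.66990 = 403.89 W.
All ideal ⇒ P_in = P_out, so I_supply = 403.89/230 = 1.76 A.

I_supply ≈ 1.76 A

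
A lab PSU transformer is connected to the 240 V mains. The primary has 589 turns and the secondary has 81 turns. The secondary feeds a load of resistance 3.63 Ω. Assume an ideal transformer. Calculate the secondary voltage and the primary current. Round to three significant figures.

V_s = V_p × N_s/N_p = 240 × 81/589 = 33.005 V.
I_s = V_s/R = 33.005/3.63 = 9.0923 A.
I_p = I_s × N_s/N_p = 9.0923 × 81/589 = 1.25 A.

V_s ≈ 33.0 V, I_p ≈ 1.25 A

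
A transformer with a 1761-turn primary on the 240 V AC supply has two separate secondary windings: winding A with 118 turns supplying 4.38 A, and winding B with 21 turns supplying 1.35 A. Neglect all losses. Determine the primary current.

V_A = 240 × 118/1761 = 16.082 V; V_B = 240 × 21/1761 = 2.8620 V.
P_out = V_A I_A + V_B I_B = 16.082×4.38 + 2.8620×1.35 = 70.438 + 3.8637 = 74.302 W.
Ideal ⇒ P_in = P_out, so I_p = P_out/V_p = 74.302/240 = 0.310 A.

I_p ≈ 0.310 A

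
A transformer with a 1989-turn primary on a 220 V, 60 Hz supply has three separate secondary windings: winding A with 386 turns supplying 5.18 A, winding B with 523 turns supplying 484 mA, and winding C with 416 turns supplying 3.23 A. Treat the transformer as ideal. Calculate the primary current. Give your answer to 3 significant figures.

I_p ≈ 1.81 A

V_A = 220 × 386/1989 = 42.695 V; V_B = 220 × 523/1989 = 57.848 V; V_C = 220 × 416/1989 = 46.013 V.
P_out = V_A I_A + V_B I_B + V_C I_C = 42.695×5.18 + 57.848×0.484 + 46.013×3.23 = 221.16 + 27.999 + 148.62 = 397.78 W.
Ideal ⇒ P_in = P_out, so I_p = P_out/V_p = 397.78/220 = 1.81 A.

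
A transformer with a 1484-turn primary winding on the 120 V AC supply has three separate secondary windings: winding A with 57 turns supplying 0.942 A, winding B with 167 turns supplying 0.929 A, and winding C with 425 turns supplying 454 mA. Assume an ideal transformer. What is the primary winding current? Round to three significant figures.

I_p ≈ 0.271 A

V_A = 120 × 57/1484 = 4.6092 V; V_B = 120 × 167/1484 = 13.504 V; V_C = 120 × 425/1484 = 34.367 V.
P_out = V_A I_A + V_B I_B + V_C I_C = 4.6092×0.942 + 13.504×0.929 + 34.367×0.454 = 4.3418 + 12.545 + 15.602 = 32.490 W.
Ideal ⇒ P_in = P_out, so I_p = P_out/V_p = 32.490/120 = 0.271 A.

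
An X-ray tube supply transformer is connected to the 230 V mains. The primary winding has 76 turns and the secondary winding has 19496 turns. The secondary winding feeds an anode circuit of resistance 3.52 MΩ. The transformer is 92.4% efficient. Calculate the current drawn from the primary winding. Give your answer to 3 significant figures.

I_p ≈ 4.65 A

V_s = 230 × 19496/76 = 59001 V.
I_s = V_s/R = 59001/(3.52×10^6) = 0.016762 A.
P_out = V_s I_s = 59001 × 0.016762 = 988.96 W.
P_in = P_out/η = 988.96/0.924 = 1070.3 W.
I_p = P_in/V_p = 1070.3/230 = 4.65 A.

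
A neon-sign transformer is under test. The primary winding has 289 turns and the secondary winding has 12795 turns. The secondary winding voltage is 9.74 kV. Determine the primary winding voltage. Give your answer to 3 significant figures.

V_p/V_s = N_p/N_s, so V_p = 9740 × 289/12795 = 220 V.

V_p ≈ 220 V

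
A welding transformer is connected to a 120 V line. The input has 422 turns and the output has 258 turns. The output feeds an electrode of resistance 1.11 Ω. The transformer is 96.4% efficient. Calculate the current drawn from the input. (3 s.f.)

V_out = 120 × 258/422 = 73.365 V.
I_out = V_out/R = 73.365/1.11 = 66.095 A.
P_out = V_out I_out = 73.365 × 66.095 = 4849.0 W.
P_in = P_out/η = 4849.0/0.964 = 5030.1 W.
I_in = P_in/V_in = 5030.1/120 = 41.9 A.

I_in ≈ 41.9 A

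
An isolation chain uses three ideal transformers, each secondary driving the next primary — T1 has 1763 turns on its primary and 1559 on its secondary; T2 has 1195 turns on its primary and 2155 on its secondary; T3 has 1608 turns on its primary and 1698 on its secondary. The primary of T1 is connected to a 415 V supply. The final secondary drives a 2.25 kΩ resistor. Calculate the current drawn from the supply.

I_supply ≈ 0.523 A

Secondary of T1: V = 415.00 × 1559/1763 = 366.98 V.
Secondary of T2: V = 366.98 × 2155/1195 = 661.79 V.
Secondary of T3: V = 661.79 × 1698/1608 = 698.83 V.
I_load = 698.83/2250 = 0.31059 A, so P_out = 698.83 × 0.31059 = 217.05 W.
All ideal ⇒ P_in = P_out, so I_supply = 217.05/415 = 0.523 A.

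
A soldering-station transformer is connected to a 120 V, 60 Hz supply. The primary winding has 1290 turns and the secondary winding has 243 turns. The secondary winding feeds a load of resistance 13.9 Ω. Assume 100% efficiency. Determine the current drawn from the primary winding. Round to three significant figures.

V_s = V_p × N_s/N_p = 120 × 243/1290 = 22.605 V.
I_s = V_s/R = 22.605/13.9 = 1.6262 A.
For an ideal transformer I_p N_p = I_s N_s, so I_p = 1.6262 × 243/1290 = 0.306 A.

I_p ≈ 0.306 A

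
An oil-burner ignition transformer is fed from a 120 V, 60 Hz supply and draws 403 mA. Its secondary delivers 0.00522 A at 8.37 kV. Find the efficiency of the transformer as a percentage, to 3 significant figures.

η ≈ 90.3%

P_in = 120 × 0.403 = 48.3600 W.
P_out = 8370 × 0.00522 = 43.6914 W.
η = P_out/P_in = 43.6914/48.3600 = 0.903.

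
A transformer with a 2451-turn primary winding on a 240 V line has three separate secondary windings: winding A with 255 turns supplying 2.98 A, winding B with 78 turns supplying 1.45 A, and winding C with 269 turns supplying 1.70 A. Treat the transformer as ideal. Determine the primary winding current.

V_A = 240 × 255/2451 = 24.969 V; V_B = 240 × 78/2451 = 7.6377 V; V_C = 240 × 269/2451 = 26.340 V.
P_out = V_A I_A + V_B I_B + V_C I_C = 24.969×2.98 + 7.6377×1.45 + 26.340×1.70 = 74.409 + 11.075 + 44.778 = 130.26 W.
Ideal ⇒ P_in = P_out, so I_p = P_out/V_p = 130.26/240 = 0.543 A.

I_p ≈ 0.543 A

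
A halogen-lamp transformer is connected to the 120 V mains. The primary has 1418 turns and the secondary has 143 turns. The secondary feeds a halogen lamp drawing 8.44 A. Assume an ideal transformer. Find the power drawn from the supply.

I_p = I_s × N_s/N_p = 8.44 × 143/1418 = 0.85114 A.
P = V_p I_p = 120 × 0.85114 = 102 W.

P ≈ 102 W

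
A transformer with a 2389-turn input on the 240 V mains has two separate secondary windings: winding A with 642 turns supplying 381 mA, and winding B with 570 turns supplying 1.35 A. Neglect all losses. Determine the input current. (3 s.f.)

V_A = 240 × 642/2389 = 64.496 V; V_B = 240 × 570/2389 = 57.262 V.
P_out = V_A I_A + V_B I_B = 64.496×0.381 + 57.262×1.35 = 24.573 + 77.304 = 101.88 W.
Ideal ⇒ P_in = P_out, so I_in = P_out/V_in = 101.88/240 = 0.424 A.

I_in ≈ 0.424 A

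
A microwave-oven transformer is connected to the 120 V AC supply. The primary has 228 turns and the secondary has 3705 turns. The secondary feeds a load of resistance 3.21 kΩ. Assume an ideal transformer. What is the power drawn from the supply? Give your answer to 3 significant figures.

V_s = V_p × N_s/N_p = 120 × 3705/228 = 1950.0 V.
I_s = V_s/R = 1950.0/3210 = 0.60748 A.
I_p = I_s × N_s/N_p = 0.60748 × 3705/228 = 9.8715 A.
P = V_p I_p = 120 × 9.8715 = 1180 W.

P ≈ 1180 W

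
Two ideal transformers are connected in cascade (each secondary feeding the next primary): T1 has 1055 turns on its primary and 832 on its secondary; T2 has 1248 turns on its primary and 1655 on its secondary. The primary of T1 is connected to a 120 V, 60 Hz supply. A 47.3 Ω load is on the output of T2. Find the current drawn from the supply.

I_supply ≈ 2.77 A

After T1: V = 120.00 × 832/1055 = 94.635 V.
After T2: V = 94.635 × 1655/1248 = 125.50 V.
I_load = 125.50/47.3 = 2.6532 A, so P_out = 125.50 × 2.6532 = 332.97 W.
All ideal ⇒ P_in = P_out, so I_supply = 332.97/120 = 2.77 A.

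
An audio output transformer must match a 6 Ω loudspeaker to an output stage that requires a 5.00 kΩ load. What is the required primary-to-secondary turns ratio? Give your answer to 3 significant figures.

N_p/N_s ≈ 28.9

Z_p/Z_s = (N_p/N_s)², so N_p/N_s = √(5000/6) = √833 = 28.9.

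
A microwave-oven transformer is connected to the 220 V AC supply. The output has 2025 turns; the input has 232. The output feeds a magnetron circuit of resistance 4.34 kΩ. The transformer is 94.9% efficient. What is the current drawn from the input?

V_out = 220 × 2025/232 = 1920.3 V.
I_out = V_out/R = 1920.3/4340 = 0.44246 A.
P_out = V_out I_out = 1920.3 × 0.44246 = 849.63 W.
P_in = P_out/η = 849.63/0.949 = 895.29 W.
I_in = P_in/V_in = 895.29/220 = 4.07 A.

I_in ≈ 4.07 A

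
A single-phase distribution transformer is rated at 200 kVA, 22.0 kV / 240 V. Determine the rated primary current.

I_p = S/V_p = 200000/22000 = 9.09 A.

I_p ≈ 9.09 A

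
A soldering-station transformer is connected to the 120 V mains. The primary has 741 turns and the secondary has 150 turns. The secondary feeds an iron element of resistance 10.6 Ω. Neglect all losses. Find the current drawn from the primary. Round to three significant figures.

I_p ≈ 0.464 A

V_s = V_p × N_s/N_p = 120 × 150/741 = 24.291 V.
I_s = V_s/R = 24.291/10.6 = 2.2917 A.
For an ideal transformer I_p N_p = I_s N_s, so I_p = 2.2917 × 150/741 = 0.464 A.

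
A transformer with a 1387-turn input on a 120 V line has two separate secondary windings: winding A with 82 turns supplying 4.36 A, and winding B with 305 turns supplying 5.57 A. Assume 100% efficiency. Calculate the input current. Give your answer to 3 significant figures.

V_A = 120 × 82/1387 = 7.0944 V; V_B = 120 × 305/1387 = 26.388 V.
P_out = V_A I_A + V_B I_B = 7.0944×4.36 + 26.388×5.57 = 30.932 + 146.98 = 177.91 W.
Ideal ⇒ P_in = P_out, so I_in = P_out/V_in = 177.91/120 = 1.48 A.

I_in ≈ 1.48 A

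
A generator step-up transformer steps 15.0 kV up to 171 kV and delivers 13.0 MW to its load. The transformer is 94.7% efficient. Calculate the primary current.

I_p ≈ 915 A

P_in = P_out/η = 1.30×10^7/0.947 = 1.3728×10^7 W.
I_p = P_in/V_p = 1.3728×10^7/15000 = 915 A.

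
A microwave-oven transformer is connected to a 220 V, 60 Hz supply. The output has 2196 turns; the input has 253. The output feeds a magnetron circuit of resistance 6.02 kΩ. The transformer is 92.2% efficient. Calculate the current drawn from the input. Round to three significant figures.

V_out = 220 × 2196/253 = 1909.6 V.
I_out = V_out/R = 1909.6/6020 = 0.31720 A.
P_out = V_out I_out = 1909.6 × 0.31720 = 605.72 W.
P_in = P_out/η = 605.72/0.922 = 656.96 W.
I_in = P_in/V_in = 656.96/220 = 2.99 A.

I_in ≈ 2.99 A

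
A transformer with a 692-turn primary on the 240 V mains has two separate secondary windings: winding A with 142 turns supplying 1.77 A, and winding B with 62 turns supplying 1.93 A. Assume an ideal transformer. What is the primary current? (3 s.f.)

V_A = 240 × 142/692 = 49.249 V; V_B = 240 × 62/692 = 21.503 V.
P_out = V_A I_A + V_B I_B = 49.249×1.77 + 21.503×1.93 = 87.170 + 41.501 = 128.67 W.
Ideal ⇒ P_in = P_out, so I_p = P_out/V_p = 128.67/240 = 0.536 A.

I_p ≈ 0.536 A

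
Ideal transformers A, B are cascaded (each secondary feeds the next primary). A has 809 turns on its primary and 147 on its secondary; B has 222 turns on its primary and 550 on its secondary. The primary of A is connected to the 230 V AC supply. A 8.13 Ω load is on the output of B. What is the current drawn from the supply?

I_supply ≈ 5.73 A

Secondary of A: V = 230.00 × 147/809 = 41.792 V.
Secondary of B: V = 41.792 × 550/222 = 103.54 V.
I_load = 103.54/8.13 = 12.735 A, so P_out = 103.54 × 12.735 = 1318.6 W.
All ideal ⇒ P_in = P_out, so I_supply = 1318.6/230 = 5.73 A.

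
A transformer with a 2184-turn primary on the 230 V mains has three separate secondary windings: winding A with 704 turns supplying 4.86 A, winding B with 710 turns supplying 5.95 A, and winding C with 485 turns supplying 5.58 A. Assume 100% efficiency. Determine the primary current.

I_p ≈ 4.74 A

V_A = 230 × 704/2184 = 74.139 V; V_B = 230 × 710/2184 = 74.771 V; V_C = 230 × 485/2184 = 51.076 V.
P_out = V_A I_A + V_B I_B + V_C I_C = 74.139×4.86 + 74.771×5.95 + 51.076×5.58 = 360.32 + 444.89 + 285.00 = 1090.2 W.
Ideal ⇒ P_in = P_out, so I_p = P_out/V_p = 1090.2/230 = 4.74 A.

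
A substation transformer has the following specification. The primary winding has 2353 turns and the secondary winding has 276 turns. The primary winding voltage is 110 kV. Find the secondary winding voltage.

V_s ≈ 12900 V

V_s/V_p = N_s/N_p, so V_s = 110000 × 276/2353 = 12900 V.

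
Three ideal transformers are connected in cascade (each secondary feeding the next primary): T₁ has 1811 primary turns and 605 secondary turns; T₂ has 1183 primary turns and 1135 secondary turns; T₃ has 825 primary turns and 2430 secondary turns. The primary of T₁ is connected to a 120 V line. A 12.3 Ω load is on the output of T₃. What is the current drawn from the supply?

I_supply ≈ 8.70 A

Secondary of T₁: V = 120.00 × 605/1811 = 40.088 V.
Secondary of T₂: V = 40.088 × 1135/1183 = 38.462 V.
Secondary of T₃: V = 38.462 × 2430/825 = 113.29 V.
I_load = 113.29/12.3 = 9.2104 A, so P_out = 113.29 × 9.2104 = 1043.4 W.
All ideal ⇒ P_in = P_out, so I_supply = 1043.4/120 = 8.70 A.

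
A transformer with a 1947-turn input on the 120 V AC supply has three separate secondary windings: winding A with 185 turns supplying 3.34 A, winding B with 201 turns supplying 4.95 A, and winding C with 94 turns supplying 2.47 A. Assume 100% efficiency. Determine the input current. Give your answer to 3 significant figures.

V_A = 120 × 185/1947 = 11.402 V; V_B = 120 × 201/1947 = 12.388 V; V_C = 120 × 94/1947 = 5.7935 V.
P_out = V_A I_A + V_B I_B + V_C I_C = 11.402×3.34 + 12.388×4.95 + 5.7935×2.47 = 38.083 + 61.322 + 14.310 = 113.72 W.
Ideal ⇒ P_in = P_out, so I_in = P_out/V_in = 113.72/120 = 0.948 A.

I_in ≈ 0.948 A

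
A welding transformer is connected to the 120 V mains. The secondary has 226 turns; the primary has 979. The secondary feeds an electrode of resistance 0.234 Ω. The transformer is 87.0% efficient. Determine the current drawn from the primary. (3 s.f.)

V_s = 120 × 226/979 = 27.702 V.
I_s = V_s/R = 27.702/0.234 = 118.38 A.
P_out = V_s I_s = 27.702 × 118.38 = 3279.4 W.
P_in = P_out/η = 3279.4/0.870 = 3769.5 W.
I_p = P_in/V_p = 3769.5/120 = 31.4 A.

I_p ≈ 31.4 A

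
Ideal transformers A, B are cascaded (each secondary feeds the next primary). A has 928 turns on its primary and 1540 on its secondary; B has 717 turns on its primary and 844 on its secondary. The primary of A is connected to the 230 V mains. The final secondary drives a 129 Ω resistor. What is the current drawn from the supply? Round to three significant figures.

I_supply ≈ 6.80 A

Secondary of A: V = 230.00 × 1540/928 = 381.68 V.
Secondary of B: V = 381.68 × 844/717 = 449.29 V.
I_load = 449.29/129 = 3.4828 A, so P_out = 449.29 × 3.4828 = 1564.8 W.
All ideal ⇒ P_in = P_out, so I_supply = 1564.8/230 = 6.80 A.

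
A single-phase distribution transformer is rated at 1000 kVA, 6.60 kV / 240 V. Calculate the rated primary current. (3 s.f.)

I_p = S/V_p = 1000000/6600 = 152 A.

I_p ≈ 152 A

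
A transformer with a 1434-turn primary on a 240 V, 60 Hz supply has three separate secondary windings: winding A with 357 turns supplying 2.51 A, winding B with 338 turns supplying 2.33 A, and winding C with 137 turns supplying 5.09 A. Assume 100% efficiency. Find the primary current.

I_p ≈ 1.66 A

V_A = 240 × 357/1434 = 59.749 V; V_B = 240 × 338/1434 = 56.569 V; V_C = 240 × 137/1434 = 22.929 V.
P_out = V_A I_A + V_B I_B + V_C I_C = 59.749×2.51 + 56.569×2.33 + 22.929×5.09 = 149.97 + 131.81 + 116.71 = 398.48 W.
Ideal ⇒ P_in = P_out, so I_p = P_out/V_p = 398.48/240 = 1.66 A.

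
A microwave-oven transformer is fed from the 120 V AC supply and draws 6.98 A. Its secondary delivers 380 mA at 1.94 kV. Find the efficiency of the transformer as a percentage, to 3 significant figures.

η ≈ 88.0%

P_in = 120 × 6.98 = 837.600 W.
P_out = 1940 × 0.380 = 737.200 W.
η = P_out/P_in = 737.200/837.600 = 0.880.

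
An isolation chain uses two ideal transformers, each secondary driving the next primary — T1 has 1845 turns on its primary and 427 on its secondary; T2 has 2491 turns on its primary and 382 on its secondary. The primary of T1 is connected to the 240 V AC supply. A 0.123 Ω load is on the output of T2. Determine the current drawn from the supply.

I_supply ≈ 2.46 A

Secondary of T1: V = 240.00 × 427/1845 = 55.545 V.
Secondary of T2: V = 55.545 × 382/2491 = 8.5179 V.
I_load = 8.5179/0.123 = 69.251 A, so P_out = 8.5179 × 69.251 = 589.87 W.
All ideal ⇒ P_in = P_out, so I_supply = 589.87/240 = 2.46 A.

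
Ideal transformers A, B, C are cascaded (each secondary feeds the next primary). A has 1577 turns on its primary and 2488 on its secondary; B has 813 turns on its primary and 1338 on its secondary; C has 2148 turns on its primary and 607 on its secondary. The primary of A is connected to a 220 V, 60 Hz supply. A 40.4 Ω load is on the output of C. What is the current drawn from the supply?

I_supply ≈ 2.93 A

Secondary of A: V = 220.00 × 2488/1577 = 347.09 V.
Secondary of B: V = 347.09 × 1338/813 = 571.22 V.
Secondary of C: V = 571.22 × 607/2148 = 161.42 V.
I_load = 161.42/40.4 = 3.9956 A, so P_out = 161.42 × 3.9956 = 644.97 W.
All ideal ⇒ P_in = P_out, so I_supply = 644.97/220 = 2.93 A.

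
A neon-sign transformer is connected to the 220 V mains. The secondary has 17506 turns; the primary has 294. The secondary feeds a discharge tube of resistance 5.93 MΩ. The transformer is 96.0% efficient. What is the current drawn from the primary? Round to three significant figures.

V_s = 220 × 17506/294 = 13100 V.
I_s = V_s/R = 13100/(5.93×10^6) = 0.0022091 A.
P_out = V_s I_s = 13100 × 0.0022091 = 28.938 W.
P_in = P_out/η = 28.938/0.960 = 30.144 W.
I_p = P_in/V_p = 30.144/220 = 0.137 A.

I_p ≈ 0.137 A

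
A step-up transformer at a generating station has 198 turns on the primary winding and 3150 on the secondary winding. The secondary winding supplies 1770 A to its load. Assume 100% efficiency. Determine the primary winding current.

I_p ≈ 28200 A

For an ideal transformer I_p/I_s = N_s/N_p, so I_p = 1770 × 3150/198 = 28200 A.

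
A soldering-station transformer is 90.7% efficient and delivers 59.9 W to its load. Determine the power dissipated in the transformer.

P_loss ≈ 6.14 W

P_in = P_out/η = 59.9/0.907 = 66.0419 W.
P_loss = P_in − P_out = 66.0419 − 59.9 = 6.14 W.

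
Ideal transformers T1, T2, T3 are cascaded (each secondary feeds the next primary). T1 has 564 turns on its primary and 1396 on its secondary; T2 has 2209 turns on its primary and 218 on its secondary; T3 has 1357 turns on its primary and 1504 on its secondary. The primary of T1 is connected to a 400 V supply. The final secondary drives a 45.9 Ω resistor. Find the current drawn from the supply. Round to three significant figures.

After T1: V = 400.00 × 1396/564 = 990.07 V.
After T2: V = 990.07 × 218/2209 = 97.707 V.
After T3: V = 97.707 × 1504/1357 = 108.29 V.
I_load = 108.29/45.9 = 2.3593 A, so P_out = 108.29 × 2.3593 = 255.49 W.
All ideal ⇒ P_in = P_out, so I_supply = 255.49/400 = 0.639 A.

I_supply ≈ 0.639 A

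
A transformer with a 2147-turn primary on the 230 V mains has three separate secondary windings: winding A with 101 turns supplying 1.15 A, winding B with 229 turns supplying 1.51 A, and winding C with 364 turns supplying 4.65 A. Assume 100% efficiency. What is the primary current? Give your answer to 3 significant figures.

V_A = 230 × 101/2147 = 10.820 V; V_B = 230 × 229/2147 = 24.532 V; V_C = 230 × 364/2147 = 38.994 V.
P_out = V_A I_A + V_B I_B + V_C I_C = 10.820×1.15 + 24.532×1.51 + 38.994×4.65 = 12.443 + 37.043 + 181.32 = 230.81 W.
Ideal ⇒ P_in = P_out, so I_p = P_out/V_p = 230.81/230 = 1.00 A.

I_p ≈ 1.00 A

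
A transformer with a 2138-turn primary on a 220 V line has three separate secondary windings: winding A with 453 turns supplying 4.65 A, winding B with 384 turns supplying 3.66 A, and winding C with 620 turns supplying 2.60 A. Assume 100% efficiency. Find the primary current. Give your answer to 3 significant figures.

V_A = 220 × 453/2138 = 46.614 V; V_B = 220 × 384/2138 = 39.514 V; V_C = 220 × 620/2138 = 63.798 V.
P_out = V_A I_A + V_B I_B + V_C I_C = 46.614×4.65 + 39.514×3.66 + 63.798×2.60 = 216.75 + 144.62 + 165.87 = 527.25 W.
Ideal ⇒ P_in = P_out, so I_p = P_out/V_p = 527.25/220 = 2.40 A.

I_p ≈ 2.40 A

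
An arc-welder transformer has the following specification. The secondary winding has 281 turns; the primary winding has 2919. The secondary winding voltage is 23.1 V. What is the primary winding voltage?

V_p ≈ 240 V

V_p/V_s = N_p/N_s, so V_p = 23.1 × 2919/281 = 240 V.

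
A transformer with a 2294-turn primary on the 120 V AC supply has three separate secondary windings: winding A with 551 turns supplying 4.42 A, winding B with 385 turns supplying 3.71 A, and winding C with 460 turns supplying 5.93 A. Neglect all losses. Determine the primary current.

I_p ≈ 2.87 A

V_A = 120 × 551/2294 = 28.823 V; V_B = 120 × 385/2294 = 20.139 V; V_C = 120 × 460/2294 = 24.063 V.
P_out = V_A I_A + V_B I_B + V_C I_C = 28.823×4.42 + 20.139×3.71 + 24.063×5.93 = 127.40 + 74.718 + 142.69 = 344.81 W.
Ideal ⇒ P_in = P_out, so I_p = P_out/V_p = 344.81/120 = 2.87 A.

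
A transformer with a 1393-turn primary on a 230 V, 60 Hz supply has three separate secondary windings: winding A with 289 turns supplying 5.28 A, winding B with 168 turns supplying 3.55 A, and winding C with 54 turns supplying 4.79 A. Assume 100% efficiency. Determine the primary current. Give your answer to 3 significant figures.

I_p ≈ 1.71 A

V_A = 230 × 289/1393 = 47.717 V; V_B = 230 × 168/1393 = 27.739 V; V_C = 230 × 54/1393 = 8.9160 V.
P_out = V_A I_A + V_B I_B + V_C I_C = 47.717×5.28 + 27.739×3.55 + 8.9160×4.79 = 251.95 + 98.472 + 42.708 = 393.13 W.
Ideal ⇒ P_in = P_out, so I_p = P_out/V_p = 393.13/230 = 1.71 A.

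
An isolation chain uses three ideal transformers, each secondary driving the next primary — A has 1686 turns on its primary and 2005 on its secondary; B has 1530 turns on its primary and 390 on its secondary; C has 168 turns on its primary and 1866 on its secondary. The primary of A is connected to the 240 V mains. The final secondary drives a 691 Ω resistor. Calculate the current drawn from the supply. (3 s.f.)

After A: V = 240.00 × 2005/1686 = 285.41 V.
After B: V = 285.41 × 390/1530 = 72.751 V.
After C: V = 72.751 × 1866/168 = 808.06 V.
I_load = 808.06/691 = 1.1694 A, so P_out = 808.06 × 1.1694 = 944.95 W.
All ideal ⇒ P_in = P_out, so I_supply = 944.95/240 = 3.94 A.

I_supply ≈ 3.94 A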